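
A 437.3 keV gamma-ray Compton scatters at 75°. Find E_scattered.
267.5790 keV

First convert energy to wavelength:
λ = hc/E, with hc ≈ 1239.842 keV·pm (i.e. 1239.842 eV·nm)

For E = 437.3 keV = 437300 eV:
λ = 1239.842 keV·pm / 437.3 keV
λ = 2.8352 pm

Calculate the Compton shift:
Δλ = λ_C(1 - cos(75°)) = 2.4263 × 0.7412
Δλ = 1.7983 pm

Final wavelength:
λ' = 2.8352 + 1.7983 = 4.6336 pm

Final energy:
E' = hc/λ' = 1239.842 / 4.6336 = 267.5790 keV

(Intermediate values are shown rounded; full precision is carried through to the final answer.)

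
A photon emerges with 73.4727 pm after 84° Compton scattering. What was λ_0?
71.3000 pm

From λ' = λ + Δλ, we have λ = λ' - Δλ

First calculate the Compton shift:
Δλ = λ_C(1 - cos θ)
Δλ = 2.4263 × (1 - cos(84°))
Δλ = 2.4263 × 0.8955
Δλ = 2.1727 pm

Initial wavelength:
λ = λ' - Δλ
λ = 73.4727 - 2.1727
λ = 71.3000 pm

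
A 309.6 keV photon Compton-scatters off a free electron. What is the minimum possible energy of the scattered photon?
139.9800 keV (at θ = 180°)

The scattered photon has minimum energy when its wavelength is maximum, i.e., when the Compton shift Δλ = λ_C(1 − cos θ) is maximum. This occurs at θ = 180° (backscattering), giving Δλ_max = 2λ_C = 4.8526 pm.

Initial wavelength: λ₀ = hc/E₀ = 4.0047 pm
Maximum final wavelength: λ'_max = λ₀ + 2λ_C = 4.0047 + 4.8526 = 8.8573 pm
Minimum final energy: E'_min = hc/λ'_max = 139.9800 keV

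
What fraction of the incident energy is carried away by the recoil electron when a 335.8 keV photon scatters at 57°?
0.2303 (or 23.03%)

Calculate initial and final photon energies:

Initial: E₀ = 335.8 keV → λ₀ = 3.6922 pm
Compton shift: Δλ = 1.1048 pm
Final wavelength: λ' = 4.7971 pm
Final energy: E' = 258.4592 keV

Fractional energy loss:
(E₀ - E')/E₀ = (335.8000 - 258.4592)/335.8000
= 77.3408/335.8000
= 0.2303
= 23.03%

(Intermediate values are shown rounded; full precision is carried through to the final answer.)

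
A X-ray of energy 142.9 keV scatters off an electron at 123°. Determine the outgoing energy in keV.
99.7936 keV

First convert energy to wavelength:
λ = hc/E, with hc ≈ 1239.842 keV·pm (i.e. 1239.842 eV·nm)

For E = 142.9 keV = 142900 eV:
λ = 1239.842 keV·pm / 142.9 keV
λ = 8.6763 pm

Calculate the Compton shift:
Δλ = λ_C(1 - cos(123°)) = 2.4263 × 1.5446
Δλ = 3.7478 pm

Final wavelength:
λ' = 8.6763 + 3.7478 = 12.4241 pm

Final energy:
E' = hc/λ' = 1239.842 / 12.4241 = 99.7936 keV

(Intermediate values are shown rounded; full precision is carried through to the final answer.)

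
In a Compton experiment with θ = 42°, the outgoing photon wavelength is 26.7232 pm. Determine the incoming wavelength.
26.1000 pm

From λ' = λ + Δλ, we have λ = λ' - Δλ

First calculate the Compton shift:
Δλ = λ_C(1 - cos θ)
Δλ = 2.4263 × (1 - cos(42°))
Δλ = 2.4263 × 0.2569
Δλ = 0.6232 pm

Initial wavelength:
λ = λ' - Δλ
λ = 26.7232 - 0.6232
λ = 26.1000 pm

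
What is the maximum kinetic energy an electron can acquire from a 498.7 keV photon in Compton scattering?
329.7559 keV

Maximum energy transfer occurs at θ = 180° (backscattering).

Initial photon: E₀ = 498.7 keV → λ₀ = 2.4861 pm

Maximum Compton shift (at 180°):
Δλ_max = 2λ_C = 2 × 2.4263 = 4.8526 pm

Final wavelength:
λ' = 2.4861 + 4.8526 = 7.3388 pm

Minimum photon energy (maximum energy to electron):
E'_min = hc/λ' = 168.9441 keV

Maximum electron kinetic energy:
K_max = E₀ - E'_min = 498.7000 - 168.9441 = 329.7559 keV

(Intermediate values are shown rounded; full precision is carried through to the final answer.)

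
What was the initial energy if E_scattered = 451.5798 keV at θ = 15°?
465.6000 keV

Convert final energy to wavelength (hc ≈ 1239.842 keV·pm):
λ' = hc/E' = 1239.842 / 451.5798 = 2.7456 pm

Calculate the Compton shift:
Δλ = λ_C(1 - cos(15°))
Δλ = 2.4263 × (1 - cos(15°))
Δλ = 0.0827 pm

Initial wavelength:
λ = λ' - Δλ = 2.7456 - 0.0827 = 2.6629 pm

Initial energy:
E = hc/λ = 1239.842 / 2.6629 = 465.6000 keV

(Intermediate values are shown rounded; full precision is carried through to the final answer.)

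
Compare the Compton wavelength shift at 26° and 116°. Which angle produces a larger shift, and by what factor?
116° produces the larger shift by a factor of 14.212

Calculate both shifts using Δλ = λ_C(1 - cos θ):

For θ₁ = 26°:
Δλ₁ = 2.4263 × (1 - cos(26°))
Δλ₁ = 2.4263 × 0.1012
Δλ₁ = 0.2456 pm

For θ₂ = 116°:
Δλ₂ = 2.4263 × (1 - cos(116°))
Δλ₂ = 2.4263 × 1.4384
Δλ₂ = 3.4899 pm

The 116° angle produces the larger shift.
Ratio: 3.4899/0.2456 = 14.212

(Intermediate values are shown rounded; full precision is carried through to the final answer.)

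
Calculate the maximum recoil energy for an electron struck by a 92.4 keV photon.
24.5409 keV

Maximum energy transfer occurs at θ = 180° (backscattering).

Initial photon: E₀ = 92.4 keV → λ₀ = 13.4182 pm

Maximum Compton shift (at 180°):
Δλ_max = 2λ_C = 2 × 2.4263 = 4.8526 pm

Final wavelength:
λ' = 13.4182 + 4.8526 = 18.2708 pm

Minimum photon energy (maximum energy to electron):
E'_min = hc/λ' = 67.8591 keV

Maximum electron kinetic energy:
K_max = E₀ - E'_min = 92.4000 - 67.8591 = 24.5409 keV

(Intermediate values are shown rounded; full precision is carried through to the final answer.)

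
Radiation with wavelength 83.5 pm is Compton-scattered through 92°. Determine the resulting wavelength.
86.0110 pm

Using the Compton scattering formula:
λ' = λ + Δλ = λ + λ_C(1 - cos θ)

Given:
- Initial wavelength λ = 83.5 pm
- Scattering angle θ = 92°
- Compton wavelength λ_C ≈ 2.4263 pm

Calculate the shift:
Δλ = 2.4263 × (1 - cos(92°))
Δλ = 2.4263 × 1.0349
Δλ = 2.5110 pm

Final wavelength:
λ' = 83.5 + 2.5110 = 86.0110 pm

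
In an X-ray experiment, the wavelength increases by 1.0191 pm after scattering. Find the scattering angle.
54.55°

From the Compton formula Δλ = λ_C(1 - cos θ), we can solve for θ:

cos θ = 1 - Δλ/λ_C

Given:
- Δλ = 1.0191 pm
- λ_C = h/(m_e·c) ≈ 2.42631024 pm

cos θ = 1 - 1.0191/2.42631024
cos θ = 1 - 0.420020
cos θ = 0.579980

θ = arccos(0.579980)
θ = 54.55°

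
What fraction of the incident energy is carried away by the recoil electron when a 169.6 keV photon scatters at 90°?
0.2492 (or 24.92%)

Calculate initial and final photon energies:

Initial: E₀ = 169.6 keV → λ₀ = 7.3104 pm
Compton shift: Δλ = 2.4263 pm
Final wavelength: λ' = 9.7367 pm
Final energy: E' = 127.3370 keV

Fractional energy loss:
(E₀ - E')/E₀ = (169.6000 - 127.3370)/169.6000
= 42.2630/169.6000
= 0.2492
= 24.92%

(Intermediate values are shown rounded; full precision is carried through to the final answer.)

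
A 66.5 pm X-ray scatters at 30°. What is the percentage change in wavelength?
0.4888%

Calculate the Compton shift:
Δλ = λ_C(1 - cos(30°))
Δλ = 2.4263 × (1 - cos(30°))
Δλ = 2.4263 × 0.1340
Δλ = 0.3251 pm

Percentage change:
(Δλ/λ₀) × 100 = (0.3251/66.5) × 100
= 0.4888%

(Intermediate values are shown rounded; full precision is carried through to the final answer.)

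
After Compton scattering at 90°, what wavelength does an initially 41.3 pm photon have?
43.7263 pm

Using the Compton formula: λ' = λ + λ_C(1 − cos θ)

For θ = 90°, cos θ = 0 (exact) = 0.0000, so:
1 − cos 90° = 1 − (0) = 1.0000

Δλ = λ_C × 1.0000 = 2.4263 × 1.0000 = 2.4263 pm

λ' = 41.3 + 2.4263 = 43.7263 pm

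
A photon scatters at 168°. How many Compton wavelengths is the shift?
1.9781 λ_C

The Compton shift formula is:
Δλ = λ_C(1 - cos θ)

Dividing both sides by λ_C:
Δλ/λ_C = 1 - cos θ

For θ = 168°:
Δλ/λ_C = 1 - cos(168°)
Δλ/λ_C = 1 - -0.9781
Δλ/λ_C = 1.9781

This means the shift is 1.9781 × λ_C = 4.7996 pm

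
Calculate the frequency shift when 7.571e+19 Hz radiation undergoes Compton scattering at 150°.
4.039e+19 Hz (decrease)

Convert frequency to wavelength (c = 299792458 m/s):
λ₀ = c/f₀ = 299792458/7.571e+19 = 3.9597472e-12 m = 3.9597 pm

Calculate Compton shift:
Δλ = λ_C(1 - cos(150°)) = 4.5276 pm

Final wavelength:
λ' = λ₀ + Δλ = 3.9597 + 4.5276 = 8.4873 pm

Final frequency:
f' = c/λ' = 299792458/8.4873037e-12 = 3.5322461e+19 Hz

Frequency shift (decrease):
Δf = f₀ - f' = 7.571e+19 - 3.5322461e+19 = 4.039e+19 Hz

(Intermediate values are shown rounded; full precision is carried through to the final answer.)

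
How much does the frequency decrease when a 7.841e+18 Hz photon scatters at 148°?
8.230e+17 Hz (decrease)

Convert frequency to wavelength (c = 299792458 m/s):
λ₀ = c/f₀ = 299792458/7.841e+18 = 3.8233957e-11 m = 38.2340 pm

Calculate Compton shift:
Δλ = λ_C(1 - cos(148°)) = 4.4839 pm

Final wavelength:
λ' = λ₀ + Δλ = 38.2340 + 4.4839 = 42.7179 pm

Final frequency:
f' = c/λ' = 299792458/4.2717895e-11 = 7.0179595e+18 Hz

Frequency shift (decrease):
Δf = f₀ - f' = 7.841e+18 - 7.0179595e+18 = 8.230e+17 Hz

(Intermediate values are shown rounded; full precision is carried through to the final answer.)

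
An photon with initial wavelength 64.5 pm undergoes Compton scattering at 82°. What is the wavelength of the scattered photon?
66.5886 pm

Using the Compton scattering formula:
λ' = λ + Δλ = λ + λ_C(1 - cos θ)

Given:
- Initial wavelength λ = 64.5 pm
- Scattering angle θ = 82°
- Compton wavelength λ_C ≈ 2.4263 pm

Calculate the shift:
Δλ = 2.4263 × (1 - cos(82°))
Δλ = 2.4263 × 0.8608
Δλ = 2.0886 pm

Final wavelength:
λ' = 64.5 + 2.0886 = 66.5886 pm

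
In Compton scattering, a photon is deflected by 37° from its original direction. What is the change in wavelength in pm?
0.4886 pm

Using the Compton scattering formula:
Δλ = λ_C(1 - cos θ)

where λ_C = h/(m_e·c) ≈ 2.4263 pm is the Compton wavelength of an electron.

For θ = 37°:
cos(37°) = 0.7986
1 - cos(37°) = 0.2014

Δλ = 2.4263 × 0.2014
Δλ = 0.4886 pm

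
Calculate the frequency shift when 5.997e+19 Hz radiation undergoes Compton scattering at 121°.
2.541e+19 Hz (decrease)

Convert frequency to wavelength (c = 299792458 m/s):
λ₀ = c/f₀ = 299792458/5.997e+19 = 4.9990405e-12 m = 4.9990 pm

Calculate Compton shift:
Δλ = λ_C(1 - cos(121°)) = 3.6760 pm

Final wavelength:
λ' = λ₀ + Δλ = 4.9990 + 3.6760 = 8.6750 pm

Final frequency:
f' = c/λ' = 299792458/8.6749929e-12 = 3.4558237e+19 Hz

Frequency shift (decrease):
Δf = f₀ - f' = 5.997e+19 - 3.4558237e+19 = 2.541e+19 Hz

(Intermediate values are shown rounded; full precision is carried through to the final answer.)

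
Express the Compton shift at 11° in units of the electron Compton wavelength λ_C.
0.0184 λ_C

The Compton shift formula is:
Δλ = λ_C(1 - cos θ)

Dividing both sides by λ_C:
Δλ/λ_C = 1 - cos θ

For θ = 11°:
Δλ/λ_C = 1 - cos(11°)
Δλ/λ_C = 1 - 0.9816
Δλ/λ_C = 0.0184

This means the shift is 0.0184 × λ_C = 0.0446 pm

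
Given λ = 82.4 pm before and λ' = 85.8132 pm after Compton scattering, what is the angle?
114.00°

First find the wavelength shift:
Δλ = λ' - λ = 85.8132 - 82.4 = 3.4132 pm

Using Δλ = λ_C(1 - cos θ), with λ_C = h/(m_e·c) ≈ 2.42631024 pm:
cos θ = 1 - Δλ/λ_C
cos θ = 1 - 3.4132/2.42631024
cos θ = -0.406745

θ = arccos(-0.406745)
θ = 114.00°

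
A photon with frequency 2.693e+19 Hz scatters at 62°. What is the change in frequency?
2.791e+18 Hz (decrease)

Convert frequency to wavelength (c = 299792458 m/s):
λ₀ = c/f₀ = 299792458/2.693e+19 = 1.1132286e-11 m = 11.1323 pm

Calculate Compton shift:
Δλ = λ_C(1 - cos(62°)) = 1.2872 pm

Final wavelength:
λ' = λ₀ + Δλ = 11.1323 + 1.2872 = 12.4195 pm

Final frequency:
f' = c/λ' = 299792458/1.2419512e-11 = 2.4138827e+19 Hz

Frequency shift (decrease):
Δf = f₀ - f' = 2.693e+19 - 2.4138827e+19 = 2.791e+18 Hz

(Intermediate values are shown rounded; full precision is carried through to the final answer.)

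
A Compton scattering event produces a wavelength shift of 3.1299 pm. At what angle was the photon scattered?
106.86°

From the Compton formula Δλ = λ_C(1 - cos θ), we can solve for θ:

cos θ = 1 - Δλ/λ_C

Given:
- Δλ = 3.1299 pm
- λ_C = h/(m_e·c) ≈ 2.42631024 pm

cos θ = 1 - 3.1299/2.42631024
cos θ = 1 - 1.289983
cos θ = -0.289983

θ = arccos(-0.289983)
θ = 106.86°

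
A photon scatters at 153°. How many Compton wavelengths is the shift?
1.8910 λ_C

The Compton shift formula is:
Δλ = λ_C(1 - cos θ)

Dividing both sides by λ_C:
Δλ/λ_C = 1 - cos θ

For θ = 153°:
Δλ/λ_C = 1 - cos(153°)
Δλ/λ_C = 1 - -0.8910
Δλ/λ_C = 1.8910

This means the shift is 1.8910 × λ_C = 4.5882 pm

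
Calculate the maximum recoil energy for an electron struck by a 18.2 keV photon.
1.2102 keV

Maximum energy transfer occurs at θ = 180° (backscattering).

Initial photon: E₀ = 18.2 keV → λ₀ = 68.1232 pm

Maximum Compton shift (at 180°):
Δλ_max = 2λ_C = 2 × 2.4263 = 4.8526 pm

Final wavelength:
λ' = 68.1232 + 4.8526 = 72.9758 pm

Minimum photon energy (maximum energy to electron):
E'_min = hc/λ' = 16.9898 keV

Maximum electron kinetic energy:
K_max = E₀ - E'_min = 18.2000 - 16.9898 = 1.2102 keV

(Intermediate values are shown rounded; full precision is carried through to the final answer.)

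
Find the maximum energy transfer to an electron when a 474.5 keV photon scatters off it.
308.4252 keV

Maximum energy transfer occurs at θ = 180° (backscattering).

Initial photon: E₀ = 474.5 keV → λ₀ = 2.6129 pm

Maximum Compton shift (at 180°):
Δλ_max = 2λ_C = 2 × 2.4263 = 4.8526 pm

Final wavelength:
λ' = 2.6129 + 4.8526 = 7.4656 pm

Minimum photon energy (maximum energy to electron):
E'_min = hc/λ' = 166.0748 keV

Maximum electron kinetic energy:
K_max = E₀ - E'_min = 474.5000 - 166.0748 = 308.4252 keV

(Intermediate values are shown rounded; full precision is carried through to the final answer.)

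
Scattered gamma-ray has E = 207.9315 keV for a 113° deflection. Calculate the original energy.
478.9999 keV

Convert final energy to wavelength (hc ≈ 1239.842 keV·pm):
λ' = hc/E' = 1239.842 / 207.9315 = 5.9627 pm

Calculate the Compton shift:
Δλ = λ_C(1 - cos(113°))
Δλ = 2.4263 × (1 - cos(113°))
Δλ = 3.3743 pm

Initial wavelength:
λ = λ' - Δλ = 5.9627 - 3.3743 = 2.5884 pm

Initial energy:
E = hc/λ = 1239.842 / 2.5884 = 478.9999 keV

(Intermediate values are shown rounded; full precision is carried through to the final answer.)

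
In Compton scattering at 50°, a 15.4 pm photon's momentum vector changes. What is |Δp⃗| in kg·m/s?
3.5460e-23 kg·m/s

Photon momentum magnitude is p = h/λ.

Initial momentum:
p₀ = h/λ = 6.6261e-34/1.5400e-11 = 4.3026e-23 kg·m/s

After scattering:
λ' = λ + Δλ = 15.4 + 0.8667 = 16.2667 pm
p' = h/λ' = 6.6261e-34/1.6267e-11 = 4.0734e-23 kg·m/s

Momentum is a vector; the scattered photon's direction makes angle θ = 50° with the incident direction. The magnitude of the vector change Δp⃗ = p⃗₀ − p⃗' is found from the law of cosines:
|Δp⃗|² = p₀² + p'² − 2p₀p'cos θ
|Δp⃗|² = (4.3026e-23)² + (4.0734e-23)² − 2·4.3026e-23·4.0734e-23·cos(50°)
|Δp⃗| = 3.5460e-23 kg·m/s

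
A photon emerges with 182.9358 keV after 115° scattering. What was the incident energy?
372.7999 keV

Convert final energy to wavelength (hc ≈ 1239.842 keV·pm):
λ' = hc/E' = 1239.842 / 182.9358 = 6.7775 pm

Calculate the Compton shift:
Δλ = λ_C(1 - cos(115°))
Δλ = 2.4263 × (1 - cos(115°))
Δλ = 3.4517 pm

Initial wavelength:
λ = λ' - Δλ = 6.7775 - 3.4517 = 3.3258 pm

Initial energy:
E = hc/λ = 1239.842 / 3.3258 = 372.7999 keV

(Intermediate values are shown rounded; full precision is carried through to the final answer.)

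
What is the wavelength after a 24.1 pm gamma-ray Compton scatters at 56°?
25.1695 pm

Using the Compton scattering formula:
λ' = λ + Δλ = λ + λ_C(1 - cos θ)

Given:
- Initial wavelength λ = 24.1 pm
- Scattering angle θ = 56°
- Compton wavelength λ_C ≈ 2.4263 pm

Calculate the shift:
Δλ = 2.4263 × (1 - cos(56°))
Δλ = 2.4263 × 0.4408
Δλ = 1.0695 pm

Final wavelength:
λ' = 24.1 + 1.0695 = 25.1695 pm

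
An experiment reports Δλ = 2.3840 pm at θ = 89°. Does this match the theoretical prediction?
Yes, consistent

Calculate the expected shift for θ = 89°:

Δλ_expected = λ_C(1 - cos(89°))
Δλ_expected = 2.4263 × (1 - cos(89°))
Δλ_expected = 2.4263 × 0.9825
Δλ_expected = 2.3840 pm

Given shift: 2.3840 pm
Expected shift: 2.3840 pm
Difference: 0.0000 pm

The values match. This is consistent with Compton scattering at the stated angle.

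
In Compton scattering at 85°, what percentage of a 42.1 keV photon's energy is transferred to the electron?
0.0699 (or 6.99%)

Calculate initial and final photon energies:

Initial: E₀ = 42.1 keV → λ₀ = 29.4499 pm
Compton shift: Δλ = 2.2148 pm
Final wavelength: λ' = 31.6648 pm
Final energy: E' = 39.1552 keV

Fractional energy loss:
(E₀ - E')/E₀ = (42.1000 - 39.1552)/42.1000
= 2.9448/42.1000
= 0.0699
= 6.99%

(Intermediate values are shown rounded; full precision is carried through to the final answer.)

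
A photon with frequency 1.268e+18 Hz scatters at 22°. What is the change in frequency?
9.468e+14 Hz (decrease)

Convert frequency to wavelength (c = 299792458 m/s):
λ₀ = c/f₀ = 299792458/1.268e+18 = 2.3642938e-10 m = 236.4294 pm

Calculate Compton shift:
Δλ = λ_C(1 - cos(22°)) = 0.1767 pm

Final wavelength:
λ' = λ₀ + Δλ = 236.4294 + 0.1767 = 236.6061 pm

Final frequency:
f' = c/λ' = 299792458/2.3660606e-10 = 1.2670532e+18 Hz

Frequency shift (decrease):
Δf = f₀ - f' = 1.268e+18 - 1.2670532e+18 = 9.468e+14 Hz

(Intermediate values are shown rounded; full precision is carried through to the final answer.)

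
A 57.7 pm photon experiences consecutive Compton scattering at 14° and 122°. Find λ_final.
61.4841 pm

Apply Compton shift twice:

First scattering at θ₁ = 14°:
Δλ₁ = λ_C(1 - cos(14°))
Δλ₁ = 2.4263 × 0.0297
Δλ₁ = 0.0721 pm

After first scattering:
λ₁ = 57.7 + 0.0721 = 57.7721 pm

Second scattering at θ₂ = 122°:
Δλ₂ = λ_C(1 - cos(122°))
Δλ₂ = 2.4263 × 1.5299
Δλ₂ = 3.7121 pm

Final wavelength:
λ₂ = 57.7721 + 3.7121 = 61.4841 pm

Total shift: Δλ_total = 0.0721 + 3.7121 = 3.7841 pm

(Intermediate values are shown rounded; full precision is carried through to the final answer.)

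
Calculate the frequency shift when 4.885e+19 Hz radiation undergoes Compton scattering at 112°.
1.720e+19 Hz (decrease)

Convert frequency to wavelength (c = 299792458 m/s):
λ₀ = c/f₀ = 299792458/4.885e+19 = 6.1370002e-12 m = 6.1370 pm

Calculate Compton shift:
Δλ = λ_C(1 - cos(112°)) = 3.3352 pm

Final wavelength:
λ' = λ₀ + Δλ = 6.1370 + 3.3352 = 9.4722 pm

Final frequency:
f' = c/λ' = 299792458/9.4722222e-12 = 3.1649644e+19 Hz

Frequency shift (decrease):
Δf = f₀ - f' = 4.885e+19 - 3.1649644e+19 = 1.720e+19 Hz

(Intermediate values are shown rounded; full precision is carried through to the final answer.)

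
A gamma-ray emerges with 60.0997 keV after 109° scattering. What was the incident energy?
71.2000 keV

Convert final energy to wavelength (hc ≈ 1239.842 keV·pm):
λ' = hc/E' = 1239.842 / 60.0997 = 20.6298 pm

Calculate the Compton shift:
Δλ = λ_C(1 - cos(109°))
Δλ = 2.4263 × (1 - cos(109°))
Δλ = 3.2162 pm

Initial wavelength:
λ = λ' - Δλ = 20.6298 - 3.2162 = 17.4135 pm

Initial energy:
E = hc/λ = 1239.842 / 17.4135 = 71.2000 keV

(Intermediate values are shown rounded; full precision is carried through to the final answer.)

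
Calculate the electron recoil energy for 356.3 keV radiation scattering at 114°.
176.4290 keV

By energy conservation: K_e = E_initial - E_final

First find the scattered photon energy:
Initial wavelength: λ = hc/E = 3.4798 pm
Compton shift: Δλ = λ_C(1 - cos(114°)) = 3.4132 pm
Final wavelength: λ' = 3.4798 + 3.4132 = 6.8929 pm
Final photon energy: E' = hc/λ' = 179.8710 keV

Electron kinetic energy:
K_e = E - E' = 356.3000 - 179.8710 = 176.4290 keV

(Intermediate values are shown rounded; full precision is carried through to the final answer.)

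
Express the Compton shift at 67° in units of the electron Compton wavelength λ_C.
0.6093 λ_C

The Compton shift formula is:
Δλ = λ_C(1 - cos θ)

Dividing both sides by λ_C:
Δλ/λ_C = 1 - cos θ

For θ = 67°:
Δλ/λ_C = 1 - cos(67°)
Δλ/λ_C = 1 - 0.3907
Δλ/λ_C = 0.6093

This means the shift is 0.6093 × λ_C = 1.4783 pm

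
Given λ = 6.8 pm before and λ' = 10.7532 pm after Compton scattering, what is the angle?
129.00°

First find the wavelength shift:
Δλ = λ' - λ = 10.7532 - 6.8 = 3.9532 pm

Using Δλ = λ_C(1 - cos θ), with λ_C = h/(m_e·c) ≈ 2.42631024 pm:
cos θ = 1 - Δλ/λ_C
cos θ = 1 - 3.9532/2.42631024
cos θ = -0.629305

θ = arccos(-0.629305)
θ = 129.00°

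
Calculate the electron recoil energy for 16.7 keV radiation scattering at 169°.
1.0157 keV

By energy conservation: K_e = E_initial - E_final

First find the scattered photon energy:
Initial wavelength: λ = hc/E = 74.2420 pm
Compton shift: Δλ = λ_C(1 - cos(169°)) = 4.8080 pm
Final wavelength: λ' = 74.2420 + 4.8080 = 79.0501 pm
Final photon energy: E' = hc/λ' = 15.6843 keV

Electron kinetic energy:
K_e = E - E' = 16.7000 - 15.6843 = 1.0157 keV

(Intermediate values are shown rounded; full precision is carried through to the final answer.)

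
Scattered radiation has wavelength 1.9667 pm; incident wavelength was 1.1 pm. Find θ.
50.00°

First find the wavelength shift:
Δλ = λ' - λ = 1.9667 - 1.1 = 0.8667 pm

Using Δλ = λ_C(1 - cos θ), with λ_C = h/(m_e·c) ≈ 2.42631024 pm:
cos θ = 1 - Δλ/λ_C
cos θ = 1 - 0.8667/2.42631024
cos θ = 0.642791

θ = arccos(0.642791)
θ = 50.00°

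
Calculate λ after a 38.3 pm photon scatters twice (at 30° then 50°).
39.4918 pm

Apply Compton shift twice:

First scattering at θ₁ = 30°:
Δλ₁ = λ_C(1 - cos(30°))
Δλ₁ = 2.4263 × 0.1340
Δλ₁ = 0.3251 pm

After first scattering:
λ₁ = 38.3 + 0.3251 = 38.6251 pm

Second scattering at θ₂ = 50°:
Δλ₂ = λ_C(1 - cos(50°))
Δλ₂ = 2.4263 × 0.3572
Δλ₂ = 0.8667 pm

Final wavelength:
λ₂ = 38.6251 + 0.8667 = 39.4918 pm

Total shift: Δλ_total = 0.3251 + 0.8667 = 1.1918 pm

(Intermediate values are shown rounded; full precision is carried through to the final answer.)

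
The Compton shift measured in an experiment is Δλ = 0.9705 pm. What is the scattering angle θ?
53.13°

From the Compton formula Δλ = λ_C(1 - cos θ), we can solve for θ:

cos θ = 1 - Δλ/λ_C

Given:
- Δλ = 0.9705 pm
- λ_C = h/(m_e·c) ≈ 2.42631024 pm

cos θ = 1 - 0.9705/2.42631024
cos θ = 1 - 0.399990
cos θ = 0.600010

θ = arccos(0.600010)
θ = 53.13°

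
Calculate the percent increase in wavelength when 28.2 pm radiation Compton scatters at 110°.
11.5467%

Calculate the Compton shift:
Δλ = λ_C(1 - cos(110°))
Δλ = 2.4263 × (1 - cos(110°))
Δλ = 2.4263 × 1.3420
Δλ = 3.2562 pm

Percentage change:
(Δλ/λ₀) × 100 = (3.2562/28.2) × 100
= 11.5467%

(Intermediate values are shown rounded; full precision is carried through to the final answer.)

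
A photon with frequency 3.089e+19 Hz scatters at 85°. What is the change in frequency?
5.740e+18 Hz (decrease)

Convert frequency to wavelength (c = 299792458 m/s):
λ₀ = c/f₀ = 299792458/3.089e+19 = 9.7051621e-12 m = 9.7052 pm

Calculate Compton shift:
Δλ = λ_C(1 - cos(85°)) = 2.2148 pm

Final wavelength:
λ' = λ₀ + Δλ = 9.7052 + 2.2148 = 11.9200 pm

Final frequency:
f' = c/λ' = 299792458/1.1920005e-11 = 2.5150362e+19 Hz

Frequency shift (decrease):
Δf = f₀ - f' = 3.089e+19 - 2.5150362e+19 = 5.740e+18 Hz

(Intermediate values are shown rounded; full precision is carried through to the final answer.)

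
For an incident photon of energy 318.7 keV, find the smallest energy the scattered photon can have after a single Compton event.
141.8108 keV (at θ = 180°)

The scattered photon has minimum energy when its wavelength is maximum, i.e., when the Compton shift Δλ = λ_C(1 − cos θ) is maximum. This occurs at θ = 180° (backscattering), giving Δλ_max = 2λ_C = 4.8526 pm.

Initial wavelength: λ₀ = hc/E₀ = 3.8903 pm
Maximum final wavelength: λ'_max = λ₀ + 2λ_C = 3.8903 + 4.8526 = 8.7429 pm
Minimum final energy: E'_min = hc/λ'_max = 141.8108 keV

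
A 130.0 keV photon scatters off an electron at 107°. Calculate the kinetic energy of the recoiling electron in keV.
32.1662 keV

By energy conservation: K_e = E_initial - E_final

First find the scattered photon energy:
Initial wavelength: λ = hc/E = 9.5372 pm
Compton shift: Δλ = λ_C(1 - cos(107°)) = 3.1357 pm
Final wavelength: λ' = 9.5372 + 3.1357 = 12.6729 pm
Final photon energy: E' = hc/λ' = 97.8338 keV

Electron kinetic energy:
K_e = E - E' = 130.0000 - 97.8338 = 32.1662 keV

(Intermediate values are shown rounded; full precision is carried through to the final answer.)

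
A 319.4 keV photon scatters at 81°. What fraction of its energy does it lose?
0.3452 (or 34.52%)

Calculate initial and final photon energies:

Initial: E₀ = 319.4 keV → λ₀ = 3.8818 pm
Compton shift: Δλ = 2.0468 pm
Final wavelength: λ' = 5.9285 pm
Final energy: E' = 209.1312 keV

Fractional energy loss:
(E₀ - E')/E₀ = (319.4000 - 209.1312)/319.4000
= 110.2688/319.4000
= 0.3452
= 34.52%

(Intermediate values are shown rounded; full precision is carried through to the final answer.)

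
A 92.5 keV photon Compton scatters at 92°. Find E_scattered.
77.9055 keV

First convert energy to wavelength:
λ = hc/E, with hc ≈ 1239.842 keV·pm (i.e. 1239.842 eV·nm)

For E = 92.5 keV = 92500 eV:
λ = 1239.842 keV·pm / 92.5 keV
λ = 13.4037 pm

Calculate the Compton shift:
Δλ = λ_C(1 - cos(92°)) = 2.4263 × 1.0349
Δλ = 2.5110 pm

Final wavelength:
λ' = 13.4037 + 2.5110 = 15.9147 pm

Final energy:
E' = hc/λ' = 1239.842 / 15.9147 = 77.9055 keV

(Intermediate values are shown rounded; full precision is carried through to the final answer.)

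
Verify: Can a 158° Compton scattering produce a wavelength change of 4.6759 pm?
Yes, consistent

Calculate the expected shift for θ = 158°:

Δλ_expected = λ_C(1 - cos(158°))
Δλ_expected = 2.4263 × (1 - cos(158°))
Δλ_expected = 2.4263 × 1.9272
Δλ_expected = 4.6759 pm

Given shift: 4.6759 pm
Expected shift: 4.6759 pm
Difference: 0.0000 pm

The values match. This is consistent with Compton scattering at the stated angle.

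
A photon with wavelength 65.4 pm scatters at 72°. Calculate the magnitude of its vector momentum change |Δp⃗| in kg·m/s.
1.1763e-23 kg·m/s

Photon momentum magnitude is p = h/λ.

Initial momentum:
p₀ = h/λ = 6.6261e-34/6.5400e-11 = 1.0132e-23 kg·m/s

After scattering:
λ' = λ + Δλ = 65.4 + 1.6765 = 67.0765 pm
p' = h/λ' = 6.6261e-34/6.7077e-11 = 9.8784e-24 kg·m/s

Momentum is a vector; the scattered photon's direction makes angle θ = 72° with the incident direction. The magnitude of the vector change Δp⃗ = p⃗₀ − p⃗' is found from the law of cosines:
|Δp⃗|² = p₀² + p'² − 2p₀p'cos θ
|Δp⃗|² = (1.0132e-23)² + (9.8784e-24)² − 2·1.0132e-23·9.8784e-24·cos(72°)
|Δp⃗| = 1.1763e-23 kg·m/s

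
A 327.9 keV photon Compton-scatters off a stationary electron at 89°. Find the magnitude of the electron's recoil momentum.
2.0397e-22 kg·m/s

The electron is initially at rest, so by conservation of momentum:
p⃗_e = p⃗₀ − p⃗'  (incident photon momentum minus scattered photon momentum)

Photon momentum magnitudes (p = h/λ = E/c):
λ₀ = hc/E₀ = 3.7812 pm → p₀ = h/λ₀ = 1.7524e-22 kg·m/s
Δλ = λ_C(1 − cos 89°) = 2.3840 pm
λ' = 6.1651 pm → p' = h/λ' = 1.0748e-22 kg·m/s

The scattered photon makes angle θ = 89° with the incident direction, so by the law of cosines:
|p⃗_e|² = p₀² + p'² − 2p₀p'cos θ
|p⃗_e|² = (1.7524e-22)² + (1.0748e-22)² − 2·1.7524e-22·1.0748e-22·cos(89°)
|p⃗_e| = 2.0397e-22 kg·m/s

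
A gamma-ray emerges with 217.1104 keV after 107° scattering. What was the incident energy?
481.5000 keV

Convert final energy to wavelength (hc ≈ 1239.842 keV·pm):
λ' = hc/E' = 1239.842 / 217.1104 = 5.7107 pm

Calculate the Compton shift:
Δλ = λ_C(1 - cos(107°))
Δλ = 2.4263 × (1 - cos(107°))
Δλ = 3.1357 pm

Initial wavelength:
λ = λ' - Δλ = 5.7107 - 3.1357 = 2.5750 pm

Initial energy:
E = hc/λ = 1239.842 / 2.5750 = 481.5000 keV

(Intermediate values are shown rounded; full precision is carried through to the final answer.)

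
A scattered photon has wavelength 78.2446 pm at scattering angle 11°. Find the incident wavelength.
78.2000 pm

From λ' = λ + Δλ, we have λ = λ' - Δλ

First calculate the Compton shift:
Δλ = λ_C(1 - cos θ)
Δλ = 2.4263 × (1 - cos(11°))
Δλ = 2.4263 × 0.0184
Δλ = 0.0446 pm

Initial wavelength:
λ = λ' - Δλ
λ = 78.2446 - 0.0446
λ = 78.2000 pm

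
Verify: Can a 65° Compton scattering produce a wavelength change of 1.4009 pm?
Yes, consistent

Calculate the expected shift for θ = 65°:

Δλ_expected = λ_C(1 - cos(65°))
Δλ_expected = 2.4263 × (1 - cos(65°))
Δλ_expected = 2.4263 × 0.5774
Δλ_expected = 1.4009 pm

Given shift: 1.4009 pm
Expected shift: 1.4009 pm
Difference: 0.0000 pm

The values match. This is consistent with Compton scattering at the stated angle.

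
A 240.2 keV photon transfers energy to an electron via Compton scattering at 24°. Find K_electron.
9.3802 keV

By energy conservation: K_e = E_initial - E_final

First find the scattered photon energy:
Initial wavelength: λ = hc/E = 5.1617 pm
Compton shift: Δλ = λ_C(1 - cos(24°)) = 0.2098 pm
Final wavelength: λ' = 5.1617 + 0.2098 = 5.3715 pm
Final photon energy: E' = hc/λ' = 230.8198 keV

Electron kinetic energy:
K_e = E - E' = 240.2000 - 230.8198 = 9.3802 keV

(Intermediate values are shown rounded; full precision is carried through to the final answer.)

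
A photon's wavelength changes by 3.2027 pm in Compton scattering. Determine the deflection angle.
108.66°

From the Compton formula Δλ = λ_C(1 - cos θ), we can solve for θ:

cos θ = 1 - Δλ/λ_C

Given:
- Δλ = 3.2027 pm
- λ_C = h/(m_e·c) ≈ 2.42631024 pm

cos θ = 1 - 3.2027/2.42631024
cos θ = 1 - 1.319988
cos θ = -0.319988

θ = arccos(-0.319988)
θ = 108.66°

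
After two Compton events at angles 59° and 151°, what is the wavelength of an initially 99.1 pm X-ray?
104.8251 pm

Apply Compton shift twice:

First scattering at θ₁ = 59°:
Δλ₁ = λ_C(1 - cos(59°))
Δλ₁ = 2.4263 × 0.4850
Δλ₁ = 1.1767 pm

After first scattering:
λ₁ = 99.1 + 1.1767 = 100.2767 pm

Second scattering at θ₂ = 151°:
Δλ₂ = λ_C(1 - cos(151°))
Δλ₂ = 2.4263 × 1.8746
Δλ₂ = 4.5484 pm

Final wavelength:
λ₂ = 100.2767 + 4.5484 = 104.8251 pm

Total shift: Δλ_total = 1.1767 + 4.5484 = 5.7251 pm

(Intermediate values are shown rounded; full precision is carried through to the final answer.)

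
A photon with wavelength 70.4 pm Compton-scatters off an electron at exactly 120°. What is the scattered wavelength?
74.0395 pm

Using the Compton formula: λ' = λ + λ_C(1 − cos θ)

For θ = 120°, cos θ = -1/2 (exact) = -0.5000, so:
1 − cos 120° = 1 − (-1/2) = 1.5000

Δλ = λ_C × 1.5000 = 2.4263 × 1.5000 = 3.6395 pm

λ' = 70.4 + 3.6395 = 74.0395 pm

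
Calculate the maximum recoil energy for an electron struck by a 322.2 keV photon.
179.7004 keV

Maximum energy transfer occurs at θ = 180° (backscattering).

Initial photon: E₀ = 322.2 keV → λ₀ = 3.8481 pm

Maximum Compton shift (at 180°):
Δλ_max = 2λ_C = 2 × 2.4263 = 4.8526 pm

Final wavelength:
λ' = 3.8481 + 4.8526 = 8.7007 pm

Minimum photon energy (maximum energy to electron):
E'_min = hc/λ' = 142.4996 keV

Maximum electron kinetic energy:
K_max = E₀ - E'_min = 322.2000 - 142.4996 = 179.7004 keV

(Intermediate values are shown rounded; full precision is carried through to the final answer.)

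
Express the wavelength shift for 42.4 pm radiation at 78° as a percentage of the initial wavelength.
4.5327%

Calculate the Compton shift:
Δλ = λ_C(1 - cos(78°))
Δλ = 2.4263 × (1 - cos(78°))
Δλ = 2.4263 × 0.7921
Δλ = 1.9219 pm

Percentage change:
(Δλ/λ₀) × 100 = (1.9219/42.4) × 100
= 4.5327%

(Intermediate values are shown rounded; full precision is carried through to the final answer.)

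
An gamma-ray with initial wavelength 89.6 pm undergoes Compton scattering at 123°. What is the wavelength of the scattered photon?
93.3478 pm

Using the Compton scattering formula:
λ' = λ + Δλ = λ + λ_C(1 - cos θ)

Given:
- Initial wavelength λ = 89.6 pm
- Scattering angle θ = 123°
- Compton wavelength λ_C ≈ 2.4263 pm

Calculate the shift:
Δλ = 2.4263 × (1 - cos(123°))
Δλ = 2.4263 × 1.5446
Δλ = 3.7478 pm

Final wavelength:
λ' = 89.6 + 3.7478 = 93.3478 pm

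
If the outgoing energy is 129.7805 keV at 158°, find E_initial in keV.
254.1998 keV

Convert final energy to wavelength (hc ≈ 1239.842 keV·pm):
λ' = hc/E' = 1239.842 / 129.7805 = 9.5534 pm

Calculate the Compton shift:
Δλ = λ_C(1 - cos(158°))
Δλ = 2.4263 × (1 - cos(158°))
Δλ = 4.6759 pm

Initial wavelength:
λ = λ' - Δλ = 9.5534 - 4.6759 = 4.8774 pm

Initial energy:
E = hc/λ = 1239.842 / 4.8774 = 254.1998 keV

(Intermediate values are shown rounded; full precision is carried through to the final answer.)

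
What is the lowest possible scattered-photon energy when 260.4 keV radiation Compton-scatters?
128.9632 keV (at θ = 180°)

The scattered photon has minimum energy when its wavelength is maximum, i.e., when the Compton shift Δλ = λ_C(1 − cos θ) is maximum. This occurs at θ = 180° (backscattering), giving Δλ_max = 2λ_C = 4.8526 pm.

Initial wavelength: λ₀ = hc/E₀ = 4.7613 pm
Maximum final wavelength: λ'_max = λ₀ + 2λ_C = 4.7613 + 4.8526 = 9.6139 pm
Minimum final energy: E'_min = hc/λ'_max = 128.9632 keV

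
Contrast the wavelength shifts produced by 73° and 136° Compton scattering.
136° produces the larger shift by a factor of 2.430

Calculate both shifts using Δλ = λ_C(1 - cos θ):

For θ₁ = 73°:
Δλ₁ = 2.4263 × (1 - cos(73°))
Δλ₁ = 2.4263 × 0.7076
Δλ₁ = 1.7169 pm

For θ₂ = 136°:
Δλ₂ = 2.4263 × (1 - cos(136°))
Δλ₂ = 2.4263 × 1.7193
Δλ₂ = 4.1717 pm

The 136° angle produces the larger shift.
Ratio: 4.1717/1.7169 = 2.430

(Intermediate values are shown rounded; full precision is carried through to the final answer.)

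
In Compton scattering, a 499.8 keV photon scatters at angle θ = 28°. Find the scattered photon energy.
448.4574 keV

First convert energy to wavelength:
λ = hc/E, with hc ≈ 1239.842 keV·pm (i.e. 1239.842 eV·nm)

For E = 499.8 keV = 499800 eV:
λ = 1239.842 keV·pm / 499.8 keV
λ = 2.4807 pm

Calculate the Compton shift:
Δλ = λ_C(1 - cos(28°)) = 2.4263 × 0.1171
Δλ = 0.2840 pm

Final wavelength:
λ' = 2.4807 + 0.2840 = 2.7647 pm

Final energy:
E' = hc/λ' = 1239.842 / 2.7647 = 448.4574 keV

(Intermediate values are shown rounded; full precision is carried through to the final answer.)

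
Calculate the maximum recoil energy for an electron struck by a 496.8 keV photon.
328.0745 keV

Maximum energy transfer occurs at θ = 180° (backscattering).

Initial photon: E₀ = 496.8 keV → λ₀ = 2.4957 pm

Maximum Compton shift (at 180°):
Δλ_max = 2λ_C = 2 × 2.4263 = 4.8526 pm

Final wavelength:
λ' = 2.4957 + 4.8526 = 7.3483 pm

Minimum photon energy (maximum energy to electron):
E'_min = hc/λ' = 168.7255 keV

Maximum electron kinetic energy:
K_max = E₀ - E'_min = 496.8000 - 168.7255 = 328.0745 keV

(Intermediate values are shown rounded; full precision is carried through to the final answer.)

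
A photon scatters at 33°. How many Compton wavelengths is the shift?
0.1613 λ_C

The Compton shift formula is:
Δλ = λ_C(1 - cos θ)

Dividing both sides by λ_C:
Δλ/λ_C = 1 - cos θ

For θ = 33°:
Δλ/λ_C = 1 - cos(33°)
Δλ/λ_C = 1 - 0.8387
Δλ/λ_C = 0.1613

This means the shift is 0.1613 × λ_C = 0.3914 pm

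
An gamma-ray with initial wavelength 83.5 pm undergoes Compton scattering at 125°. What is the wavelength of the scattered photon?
87.3180 pm

Using the Compton scattering formula:
λ' = λ + Δλ = λ + λ_C(1 - cos θ)

Given:
- Initial wavelength λ = 83.5 pm
- Scattering angle θ = 125°
- Compton wavelength λ_C ≈ 2.4263 pm

Calculate the shift:
Δλ = 2.4263 × (1 - cos(125°))
Δλ = 2.4263 × 1.5736
Δλ = 3.8180 pm

Final wavelength:
λ' = 83.5 + 3.8180 = 87.3180 pm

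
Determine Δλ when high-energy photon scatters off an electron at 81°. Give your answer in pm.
2.0468 pm

Using the Compton scattering formula:
Δλ = λ_C(1 - cos θ)

where λ_C = h/(m_e·c) ≈ 2.4263 pm is the Compton wavelength of an electron.

For θ = 81°:
cos(81°) = 0.1564
1 - cos(81°) = 0.8436

Δλ = 2.4263 × 0.8436
Δλ = 2.0468 pm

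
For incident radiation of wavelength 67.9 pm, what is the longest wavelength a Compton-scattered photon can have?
72.7526 pm (at θ = 180°)

The Compton shift is Δλ = λ_C(1 − cos θ).

Since cos θ ranges from −1 to 1, the factor (1 − cos θ) ranges from 0 to 2; the maximum shift occurs at θ = 180° (backscattering):
Δλ_max = 2λ_C = 2 × 2.4263 pm = 4.8526 pm

Maximum scattered wavelength:
λ'_max = λ₀ + Δλ_max = 67.9 + 4.8526 = 72.7526 pm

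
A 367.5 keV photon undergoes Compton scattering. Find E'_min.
150.7161 keV (at θ = 180°)

The scattered photon has minimum energy when its wavelength is maximum, i.e., when the Compton shift Δλ = λ_C(1 − cos θ) is maximum. This occurs at θ = 180° (backscattering), giving Δλ_max = 2λ_C = 4.8526 pm.

Initial wavelength: λ₀ = hc/E₀ = 3.3737 pm
Maximum final wavelength: λ'_max = λ₀ + 2λ_C = 3.3737 + 4.8526 = 8.2263 pm
Minimum final energy: E'_min = hc/λ'_max = 150.7161 keV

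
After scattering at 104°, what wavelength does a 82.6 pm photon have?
85.6133 pm

Using the Compton scattering formula:
λ' = λ + Δλ = λ + λ_C(1 - cos θ)

Given:
- Initial wavelength λ = 82.6 pm
- Scattering angle θ = 104°
- Compton wavelength λ_C ≈ 2.4263 pm

Calculate the shift:
Δλ = 2.4263 × (1 - cos(104°))
Δλ = 2.4263 × 1.2419
Δλ = 3.0133 pm

Final wavelength:
λ' = 82.6 + 3.0133 = 85.6133 pm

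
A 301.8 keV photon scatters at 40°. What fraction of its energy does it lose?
0.1214 (or 12.14%)

Calculate initial and final photon energies:

Initial: E₀ = 301.8 keV → λ₀ = 4.1082 pm
Compton shift: Δλ = 0.5676 pm
Final wavelength: λ' = 4.6758 pm
Final energy: E' = 265.1611 keV

Fractional energy loss:
(E₀ - E')/E₀ = (301.8000 - 265.1611)/301.8000
= 36.6389/301.8000
= 0.1214
= 12.14%

(Intermediate values are shown rounded; full precision is carried through to the final answer.)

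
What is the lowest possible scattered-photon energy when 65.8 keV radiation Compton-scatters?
52.3246 keV (at θ = 180°)

The scattered photon has minimum energy when its wavelength is maximum, i.e., when the Compton shift Δλ = λ_C(1 − cos θ) is maximum. This occurs at θ = 180° (backscattering), giving Δλ_max = 2λ_C = 4.8526 pm.

Initial wavelength: λ₀ = hc/E₀ = 18.8426 pm
Maximum final wavelength: λ'_max = λ₀ + 2λ_C = 18.8426 + 4.8526 = 23.6952 pm
Minimum final energy: E'_min = hc/λ'_max = 52.3246 keV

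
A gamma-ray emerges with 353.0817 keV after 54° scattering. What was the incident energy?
493.7000 keV

Convert final energy to wavelength (hc ≈ 1239.842 keV·pm):
λ' = hc/E' = 1239.842 / 353.0817 = 3.5115 pm

Calculate the Compton shift:
Δλ = λ_C(1 - cos(54°))
Δλ = 2.4263 × (1 - cos(54°))
Δλ = 1.0002 pm

Initial wavelength:
λ = λ' - Δλ = 3.5115 - 1.0002 = 2.5113 pm

Initial energy:
E = hc/λ = 1239.842 / 2.5113 = 493.7000 keV

(Intermediate values are shown rounded; full precision is carried through to the final answer.)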